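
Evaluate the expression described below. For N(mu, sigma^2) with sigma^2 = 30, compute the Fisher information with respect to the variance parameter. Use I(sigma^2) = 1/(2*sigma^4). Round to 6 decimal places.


Fisher information for variance: I(sigma^2) = 1/(2*sigma^4).
sigma^2 = 30, so sigma^4 = 900.
I = 1/(2*900) = 1/1800 = 0.000556

0.000556


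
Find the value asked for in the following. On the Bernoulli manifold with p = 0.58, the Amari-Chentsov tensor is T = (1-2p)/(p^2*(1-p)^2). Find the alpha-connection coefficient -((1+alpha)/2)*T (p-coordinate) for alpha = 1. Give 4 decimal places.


Skewness (Amari-Chentsov) tensor: T = (1-2p)/(p^2*(1-p)^2).
p = 0.58, 1-2p = -0.16, p^2 = 0.3364, (1-p)^2 = 0.1764.
T = -0.16/(0.3364 * 0.1764) = -2.696283.
In the p-coordinate, Gamma^(alpha) = Gamma^(0) - (alpha/2)*T with Gamma^(0) = (1/2)*g'(p) = -T/2,
so Gamma^(alpha) = -((1+alpha)/2)*T.
alpha = 1, -(1+alpha)/2 = -1.0.
Gamma = -1.0 * -2.696283 = 2.6963

2.6963


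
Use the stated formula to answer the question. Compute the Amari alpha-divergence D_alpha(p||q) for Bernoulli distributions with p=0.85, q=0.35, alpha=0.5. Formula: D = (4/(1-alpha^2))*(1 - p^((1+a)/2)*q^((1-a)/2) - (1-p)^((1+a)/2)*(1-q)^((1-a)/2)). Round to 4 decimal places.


Amari alpha-divergence:
D = (4/(1-alpha^2))*(1 - p^((1+a)/2)*q^((1-a)/2) - (1-p)^((1+a)/2)*(1-q)^((1-a)/2)).
alpha = 0.5, p = 0.85, q = 0.35.
e1 = (1+alpha)/2 = 0.75, e2 = (1-alpha)/2 = 0.25.
t1 = p^e1 * q^e2 = 0.85^0.75 * 0.35^0.25 = 0.680897.
t2 = (1-p)^e1 * (1-q)^e2 = 0.15^0.75 * 0.65^0.25 = 0.21642.
4/(1-alpha^2) = 5.333333.
D = 5.333333*(1 - 0.680897 - 0.21642) = 0.5476

0.5476


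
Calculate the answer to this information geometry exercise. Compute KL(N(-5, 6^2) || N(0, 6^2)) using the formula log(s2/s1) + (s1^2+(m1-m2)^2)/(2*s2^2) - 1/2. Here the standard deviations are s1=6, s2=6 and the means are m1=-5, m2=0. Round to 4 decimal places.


KL divergence between normal distributions:
KL = log(s2/s1) + (s1^2 + (m1-m2)^2)/(2*s2^2) - 1/2.
log(6/6) = 0.0.
(6^2 + (-5-0)^2)/(2*6^2) = (36 + 25)/72 = 0.847222.
KL = 0.0 + 0.847222 - 0.5 = 0.3472

0.3472


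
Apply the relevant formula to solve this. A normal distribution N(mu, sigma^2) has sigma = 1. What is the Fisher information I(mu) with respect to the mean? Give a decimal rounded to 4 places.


The Fisher information for the mean of a normal distribution is I(mu) = 1/sigma^2.
sigma = 1, so sigma^2 = 1.
I(mu) = 1/1 = 1.0000

1.0000


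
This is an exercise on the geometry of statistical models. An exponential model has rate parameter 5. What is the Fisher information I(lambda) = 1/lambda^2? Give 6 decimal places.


Fisher information for exponential: I(lambda) = 1/lambda^2.
lambda = 5, lambda^2 = 25.
I = 1/25 = 0.040000

0.040000


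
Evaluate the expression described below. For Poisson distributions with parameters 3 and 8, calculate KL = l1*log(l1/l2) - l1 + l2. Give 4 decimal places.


KL divergence for Poisson:
KL = l1*log(l1/l2) - l1 + l2.
l1 = 3, l2 = 8.
log(3/8) = -0.980829.
l1*log(l1/l2) = 3 * -0.980829 = -2.942488.
KL = -2.942488 - 3 + 8 = 2.0575

2.0575


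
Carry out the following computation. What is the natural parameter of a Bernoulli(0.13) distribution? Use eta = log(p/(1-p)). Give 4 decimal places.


Natural parameter for Bernoulli: eta = log(p/(1-p)).
p = 0.13, 1-p = 0.87.
p/(1-p) = 0.149425.
eta = log(0.149425) = -1.9010

-1.9010


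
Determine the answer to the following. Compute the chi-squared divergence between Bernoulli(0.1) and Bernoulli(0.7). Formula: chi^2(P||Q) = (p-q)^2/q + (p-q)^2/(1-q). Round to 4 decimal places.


Chi-squared divergence between Bernoulli distributions:
chi^2 = (p-q)^2/q + (p-q)^2/(1-q).
p = 0.1, q = 0.7, p-q = -0.6.
(p-q)^2 = 0.36.
term1 = 0.36/0.7 = 0.514286.
term2 = 0.36/0.3 = 1.2.
chi^2 = 0.514286 + 1.2 = 1.7143

1.7143


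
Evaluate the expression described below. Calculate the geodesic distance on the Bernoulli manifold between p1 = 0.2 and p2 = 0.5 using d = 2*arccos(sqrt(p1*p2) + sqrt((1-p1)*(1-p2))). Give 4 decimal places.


Geodesic distance on Bernoulli manifold:
d(p1,p2) = 2*arccos(sqrt(p1*p2) + sqrt((1-p1)*(1-p2))).
sqrt(p1*p2) = sqrt(0.2*0.5) = 0.316228.
sqrt((1-p1)*(1-p2)) = sqrt(0.8*0.5) = 0.632456.
arg = 0.316228 + 0.632456 = 0.948683.
d = 2*arccos(0.948683) = 0.6435

0.6435


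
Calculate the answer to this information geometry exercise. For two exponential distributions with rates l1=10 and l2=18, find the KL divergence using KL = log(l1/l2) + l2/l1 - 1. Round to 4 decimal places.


KL divergence for exponential family:
KL = log(l1/l2) + l2/l1 - 1.
log(10/18) = -0.587787.
18/10 = 1.8.
KL = -0.587787 + 1.8 - 1 = 0.2122

0.2122


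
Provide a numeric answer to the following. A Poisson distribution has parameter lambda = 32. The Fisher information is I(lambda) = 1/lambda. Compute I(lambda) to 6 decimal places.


Fisher information for Poisson: I(lambda) = 1/lambda.
lambda = 32.
I(lambda) = 1/32 = 0.031250

0.031250


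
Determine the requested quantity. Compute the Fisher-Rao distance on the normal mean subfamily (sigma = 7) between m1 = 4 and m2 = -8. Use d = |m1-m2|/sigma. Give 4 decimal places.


On the fixed-variance normal subfamily, geodesic distance = |m1-m2|/sigma.
|4 - -8| = 12.
sigma = 7.
d = 12/7 = 1.7143

1.7143


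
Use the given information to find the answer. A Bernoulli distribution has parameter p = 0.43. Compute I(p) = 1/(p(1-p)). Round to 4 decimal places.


For Bernoulli(p), Fisher information is I(p) = 1/(p*(1-p)).
p = 0.43, 1-p = 0.57.
p*(1-p) = 0.2451.
I(p) = 1/0.2451 = 4.0800

4.0800


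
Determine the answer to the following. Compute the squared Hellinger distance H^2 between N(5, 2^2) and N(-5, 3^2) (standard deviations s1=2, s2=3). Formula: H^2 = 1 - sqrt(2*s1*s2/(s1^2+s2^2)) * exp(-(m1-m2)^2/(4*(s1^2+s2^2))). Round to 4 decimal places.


Squared Hellinger distance for Gaussians:
H^2 = 1 - sqrt(2*s1*s2/(s1^2+s2^2)) * exp(-(m1-m2)^2/(4*(s1^2+s2^2))).
s1^2 = 4, s2^2 = 9, s1^2+s2^2 = 13.
sqrt(2*2*3/(13)) = 0.960769.
(m1-m2)^2 = (10)^2 = 100.
exp(-100/(4*13)) = exp(-1.923077) = 0.146157.
H^2 = 1 - 0.960769*0.146157 = 0.8596

0.8596


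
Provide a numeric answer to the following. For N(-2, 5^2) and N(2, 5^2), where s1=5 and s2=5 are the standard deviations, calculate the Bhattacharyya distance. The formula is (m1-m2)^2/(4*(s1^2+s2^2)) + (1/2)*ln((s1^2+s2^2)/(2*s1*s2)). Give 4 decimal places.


Bhattacharyya distance between two Gaussians:
DB = (m1-m2)^2/(4*(s1^2+s2^2)) + (1/2)*ln((s1^2+s2^2)/(2*s1*s2)).
(m1-m2)^2 = (-4)^2 = 16.
s1^2+s2^2 = 25 + 25 = 50.
term1 = 16/200 = 0.08.
term2 = 0.5*ln(50/50.0) = 0.0.
DB = 0.08 + 0.0 = 0.0800

0.0800


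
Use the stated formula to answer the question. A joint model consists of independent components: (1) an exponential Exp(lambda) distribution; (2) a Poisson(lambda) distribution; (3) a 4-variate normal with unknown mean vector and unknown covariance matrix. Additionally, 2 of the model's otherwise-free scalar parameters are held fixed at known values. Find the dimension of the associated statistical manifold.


The dimension of a statistical manifold equals the number of free
(independent) real parameters of the model. For a product of independent
blocks the parameter counts add.
- exponential (lambda): 1.
- Poisson (lambda): 1.
- 4-variate normal: 4 (mean) + 4*5/2 = 10 (symmetric covariance) = 14.
Total = 1 + 1 + 14 = 16.
2 parameter(s) fixed at known values: 16 - 2 = 14.
Dimension = 14

14


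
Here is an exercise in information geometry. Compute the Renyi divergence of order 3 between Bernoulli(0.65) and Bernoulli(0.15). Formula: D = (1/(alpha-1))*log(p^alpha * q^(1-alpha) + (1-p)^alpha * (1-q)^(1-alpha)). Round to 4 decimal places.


Renyi divergence of order alpha between Bernoulli distributions:
D = (1/(alpha-1))*log(p^alpha * q^(1-alpha) + (1-p)^alpha * (1-q)^(1-alpha)).
alpha = 3, p = 0.65, q = 0.15.
p^alpha * q^(1-alpha) = 0.65^3 * 0.15^-2 = 12.205556.
(1-p)^alpha * (1-q)^(1-alpha) = 0.35^3 * 0.85^-2 = 0.059343.
sum = 12.205556 + 0.059343 = 12.264898.
D = (1/2)*log(12.264898) = 1.2534

1.2534


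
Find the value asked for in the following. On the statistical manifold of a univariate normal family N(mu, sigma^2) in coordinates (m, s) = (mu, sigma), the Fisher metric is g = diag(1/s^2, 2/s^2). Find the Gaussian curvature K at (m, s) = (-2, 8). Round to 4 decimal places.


The metric has the form g = (A dm^2 + B ds^2)/s^2 with A = 1, B = 2.
Substitute u = sqrt(A/B)*m: g = B*(du^2 + ds^2)/s^2, i.e. B times the
Poincare upper half-plane metric, which has constant Gaussian curvature -1.
Scaling a 2D metric by a constant c divides the Gaussian curvature by c,
so K = -1/B = -1/(2) = -0.5000 everywhere (the point (m, s) = (-2, 8) is irrelevant:
the curvature is constant).
The requested Gaussian curvature is K = -0.5000.

-0.5000


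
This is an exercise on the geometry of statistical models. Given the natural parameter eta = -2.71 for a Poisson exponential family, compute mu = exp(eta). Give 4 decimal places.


Expectation parameter for Poisson exponential family:
mu = exp(eta).
eta = -2.71.
mu = exp(-2.71) = 0.0665

0.0665


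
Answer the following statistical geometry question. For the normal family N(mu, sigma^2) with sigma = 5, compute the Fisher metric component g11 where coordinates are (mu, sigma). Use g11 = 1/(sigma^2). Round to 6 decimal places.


For the 2-parameter normal family, the Fisher metric has:
  g11 = 1/sigma^2, g22 = 2/sigma^2.
sigma = 5, sigma^2 = 25.
g11 = 0.040000

0.040000


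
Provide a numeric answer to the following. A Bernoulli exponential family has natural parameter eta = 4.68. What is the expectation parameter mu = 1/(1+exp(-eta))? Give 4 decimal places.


Dual coordinate (expectation parameter) for Bernoulli:
mu = 1/(1+exp(-eta)).
eta = 4.68.
exp(-eta) = exp(-4.68) = 0.009279.
mu = 1/(1+0.009279) = 0.9908

0.9908


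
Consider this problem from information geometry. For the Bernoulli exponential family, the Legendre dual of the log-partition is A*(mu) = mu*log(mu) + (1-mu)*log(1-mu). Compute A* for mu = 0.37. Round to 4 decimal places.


Legendre transform for Bernoulli:
A*(mu) = mu*log(mu) + (1-mu)*log(1-mu).
mu = 0.37, 1-mu = 0.63.
mu*log(mu) = 0.37*log(0.37) = -0.367873.
(1-mu)*log(1-mu) = 0.63*log(0.63) = -0.291082.
A* = -0.367873 + -0.291082 = -0.6590

-0.6590


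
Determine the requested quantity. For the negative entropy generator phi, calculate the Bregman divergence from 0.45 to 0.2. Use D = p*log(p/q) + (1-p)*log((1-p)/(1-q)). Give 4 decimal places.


Bregman divergence with negative entropy generator:
D = p*log(p/q) + (1-p)*log((1-p)/(1-q)).
p = 0.45, q = 0.2.
p*log(p/q) = 0.45*log(0.45/0.2) = 0.364919.
(1-p)*log((1-p)/(1-q)) = 0.55*log(0.55/0.8) = -0.206081.
D = 0.364919 + -0.206081 = 0.1588

0.1588


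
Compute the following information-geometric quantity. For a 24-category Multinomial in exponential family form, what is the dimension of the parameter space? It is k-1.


Exponential family dimension calculation:
For Multinomial with k=24 categories, dim = k-1 = 23.

23


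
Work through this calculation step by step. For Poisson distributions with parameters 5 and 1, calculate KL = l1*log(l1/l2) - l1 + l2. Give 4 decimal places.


KL divergence for Poisson:
KL = l1*log(l1/l2) - l1 + l2.
l1 = 5, l2 = 1.
log(5/1) = 1.609438.
l1*log(l1/l2) = 5 * 1.609438 = 8.04719.
KL = 8.04719 - 5 + 1 = 4.0472

4.0472


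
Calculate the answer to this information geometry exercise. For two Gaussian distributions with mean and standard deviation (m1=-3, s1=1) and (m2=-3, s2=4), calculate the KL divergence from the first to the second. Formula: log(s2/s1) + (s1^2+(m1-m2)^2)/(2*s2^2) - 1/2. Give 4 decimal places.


KL divergence between normal distributions:
KL = log(s2/s1) + (s1^2 + (m1-m2)^2)/(2*s2^2) - 1/2.
log(4/1) = 1.386294.
(1^2 + (-3--3)^2)/(2*4^2) = (1 + 0)/32 = 0.03125.
KL = 1.386294 + 0.03125 - 0.5 = 0.9175

0.9175


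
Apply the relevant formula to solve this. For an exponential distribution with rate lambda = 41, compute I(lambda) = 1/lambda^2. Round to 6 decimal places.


Fisher information for exponential: I(lambda) = 1/lambda^2.
lambda = 41, lambda^2 = 1681.
I = 1/1681 = 0.000595

0.000595


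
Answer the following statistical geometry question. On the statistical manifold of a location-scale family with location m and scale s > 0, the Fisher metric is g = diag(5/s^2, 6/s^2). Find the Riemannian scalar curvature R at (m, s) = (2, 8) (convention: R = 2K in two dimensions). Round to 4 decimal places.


The metric has the form g = (A dm^2 + B ds^2)/s^2 with A = 5, B = 6.
Substitute u = sqrt(A/B)*m: g = B*(du^2 + ds^2)/s^2, i.e. B times the
Poincare upper half-plane metric, which has constant Gaussian curvature -1.
Scaling a 2D metric by a constant c divides the Gaussian curvature by c,
so K = -1/B = -1/(6) = -0.1667 everywhere (the point (m, s) = (2, 8) is irrelevant:
the curvature is constant).
Scalar curvature in dimension 2: R = 2K = -2/(6) = -0.3333.

-0.3333


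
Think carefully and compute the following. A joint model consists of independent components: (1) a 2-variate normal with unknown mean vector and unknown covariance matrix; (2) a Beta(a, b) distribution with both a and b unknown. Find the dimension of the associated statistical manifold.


The dimension of a statistical manifold equals the number of free
(independent) real parameters of the model. For a product of independent
blocks the parameter counts add.
- 2-variate normal: 2 (mean) + 2*3/2 = 3 (symmetric covariance) = 5.
- Beta (a, b): 2.
Total = 5 + 2 = 7.
Dimension = 7

7


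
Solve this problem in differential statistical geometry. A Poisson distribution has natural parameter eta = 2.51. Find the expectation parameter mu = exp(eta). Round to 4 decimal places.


Expectation parameter for Poisson exponential family:
mu = exp(eta).
eta = 2.51.
mu = exp(2.51) = 12.3049

12.3049


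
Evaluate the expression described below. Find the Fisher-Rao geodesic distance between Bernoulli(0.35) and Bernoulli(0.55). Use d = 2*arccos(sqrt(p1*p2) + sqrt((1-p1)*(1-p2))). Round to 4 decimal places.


Geodesic distance on Bernoulli manifold:
d(p1,p2) = 2*arccos(sqrt(p1*p2) + sqrt((1-p1)*(1-p2))).
sqrt(p1*p2) = sqrt(0.35*0.55) = 0.438748.
sqrt((1-p1)*(1-p2)) = sqrt(0.65*0.45) = 0.540833.
arg = 0.438748 + 0.540833 = 0.979581.
d = 2*arccos(0.979581) = 0.4049

0.4049


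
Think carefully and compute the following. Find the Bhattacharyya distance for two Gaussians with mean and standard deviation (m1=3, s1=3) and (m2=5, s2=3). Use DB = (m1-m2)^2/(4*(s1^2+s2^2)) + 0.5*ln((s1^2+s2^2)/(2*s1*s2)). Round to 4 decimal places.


Bhattacharyya distance between two Gaussians:
DB = (m1-m2)^2/(4*(s1^2+s2^2)) + (1/2)*ln((s1^2+s2^2)/(2*s1*s2)).
(m1-m2)^2 = (-2)^2 = 4.
s1^2+s2^2 = 9 + 9 = 18.
term1 = 4/72 = 0.055556.
term2 = 0.5*ln(18/18.0) = 0.0.
DB = 0.055556 + 0.0 = 0.0556

0.0556


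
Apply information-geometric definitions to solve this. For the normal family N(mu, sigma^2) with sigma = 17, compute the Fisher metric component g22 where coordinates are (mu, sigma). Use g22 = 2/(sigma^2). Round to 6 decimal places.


For the 2-parameter normal family, the Fisher metric has:
  g11 = 1/sigma^2, g22 = 2/sigma^2.
sigma = 17, sigma^2 = 289.
g22 = 0.006920

0.006920


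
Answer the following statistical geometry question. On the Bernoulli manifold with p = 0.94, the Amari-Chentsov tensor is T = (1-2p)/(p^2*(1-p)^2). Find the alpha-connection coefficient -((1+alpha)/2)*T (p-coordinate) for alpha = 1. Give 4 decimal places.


Skewness (Amari-Chentsov) tensor: T = (1-2p)/(p^2*(1-p)^2).
p = 0.94, 1-2p = -0.88, p^2 = 0.8836, (1-p)^2 = 0.0036.
T = -0.88/(0.8836 * 0.0036) = -276.646044.
In the p-coordinate, Gamma^(alpha) = Gamma^(0) - (alpha/2)*T with Gamma^(0) = (1/2)*g'(p) = -T/2,
so Gamma^(alpha) = -((1+alpha)/2)*T.
alpha = 1, -(1+alpha)/2 = -1.0.
Gamma = -1.0 * -276.646044 = 276.6460

276.6460


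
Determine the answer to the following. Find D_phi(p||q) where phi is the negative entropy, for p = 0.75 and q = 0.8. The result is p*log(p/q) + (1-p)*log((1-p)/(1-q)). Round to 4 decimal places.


Bregman divergence with negative entropy generator:
D = p*log(p/q) + (1-p)*log((1-p)/(1-q)).
p = 0.75, q = 0.8.
p*log(p/q) = 0.75*log(0.75/0.8) = -0.048404.
(1-p)*log((1-p)/(1-q)) = 0.25*log(0.25/0.2) = 0.055786.
D = -0.048404 + 0.055786 = 0.0074

0.0074


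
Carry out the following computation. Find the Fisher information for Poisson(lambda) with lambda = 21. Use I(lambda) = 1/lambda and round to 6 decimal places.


Fisher information for Poisson: I(lambda) = 1/lambda.
lambda = 21.
I(lambda) = 1/21 = 0.047619

0.047619


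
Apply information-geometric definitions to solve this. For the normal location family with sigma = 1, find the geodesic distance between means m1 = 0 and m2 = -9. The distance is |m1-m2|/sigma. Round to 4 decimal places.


On the fixed-variance normal subfamily, geodesic distance = |m1-m2|/sigma.
|0 - -9| = 9.
sigma = 1.
d = 9/1 = 9.0000

9.0000


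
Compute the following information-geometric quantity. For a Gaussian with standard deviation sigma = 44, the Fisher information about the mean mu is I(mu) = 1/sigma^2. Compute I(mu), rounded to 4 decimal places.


The Fisher information for the mean of a normal distribution is I(mu) = 1/sigma^2.
sigma = 44, so sigma^2 = 1936.
I(mu) = 1/1936 = 0.0005

0.0005


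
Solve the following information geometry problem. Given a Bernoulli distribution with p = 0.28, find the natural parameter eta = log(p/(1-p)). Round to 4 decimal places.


Natural parameter for Bernoulli: eta = log(p/(1-p)).
p = 0.28, 1-p = 0.72.
p/(1-p) = 0.388889.
eta = log(0.388889) = -0.9445

-0.9445


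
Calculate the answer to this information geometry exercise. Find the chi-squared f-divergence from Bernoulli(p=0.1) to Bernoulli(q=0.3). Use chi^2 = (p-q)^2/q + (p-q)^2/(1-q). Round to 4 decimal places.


Chi-squared divergence between Bernoulli distributions:
chi^2 = (p-q)^2/q + (p-q)^2/(1-q).
p = 0.1, q = 0.3, p-q = -0.2.
(p-q)^2 = 0.04.
term1 = 0.04/0.3 = 0.133333.
term2 = 0.04/0.7 = 0.057143.
chi^2 = 0.133333 + 0.057143 = 0.1905

0.1905


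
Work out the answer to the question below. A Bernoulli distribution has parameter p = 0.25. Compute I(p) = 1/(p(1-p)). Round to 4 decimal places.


For Bernoulli(p), Fisher information is I(p) = 1/(p*(1-p)).
p = 0.25, 1-p = 0.75.
p*(1-p) = 0.1875.
I(p) = 1/0.1875 = 5.3333

5.3333


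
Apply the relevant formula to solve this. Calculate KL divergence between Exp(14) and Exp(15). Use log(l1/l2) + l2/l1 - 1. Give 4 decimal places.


KL divergence for exponential family:
KL = log(l1/l2) + l2/l1 - 1.
log(14/15) = -0.068993.
15/14 = 1.071429.
KL = -0.068993 + 1.071429 - 1 = 0.0024

0.0024


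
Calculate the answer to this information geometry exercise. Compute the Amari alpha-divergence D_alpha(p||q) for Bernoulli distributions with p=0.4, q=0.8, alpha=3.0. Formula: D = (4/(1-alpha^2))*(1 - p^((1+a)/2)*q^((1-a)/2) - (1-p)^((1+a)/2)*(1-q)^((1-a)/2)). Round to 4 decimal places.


Amari alpha-divergence:
D = (4/(1-alpha^2))*(1 - p^((1+a)/2)*q^((1-a)/2) - (1-p)^((1+a)/2)*(1-q)^((1-a)/2)).
alpha = 3.0, p = 0.4, q = 0.8.
e1 = (1+alpha)/2 = 2.0, e2 = (1-alpha)/2 = -1.0.
t1 = p^e1 * q^e2 = 0.4^2.0 * 0.8^-1.0 = 0.2.
t2 = (1-p)^e1 * (1-q)^e2 = 0.6^2.0 * 0.2^-1.0 = 1.8.
4/(1-alpha^2) = -0.5.
D = -0.5*(1 - 0.2 - 1.8) = 0.5000

0.5000


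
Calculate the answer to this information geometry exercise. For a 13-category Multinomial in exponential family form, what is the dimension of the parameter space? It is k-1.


Exponential family dimension calculation:
For Multinomial with k=13 categories, dim = k-1 = 12.

12


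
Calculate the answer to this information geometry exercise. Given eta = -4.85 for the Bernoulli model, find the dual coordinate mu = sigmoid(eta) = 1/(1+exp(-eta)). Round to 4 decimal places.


Dual coordinate (expectation parameter) for Bernoulli:
mu = 1/(1+exp(-eta)).
eta = -4.85.
exp(-eta) = exp(4.85) = 127.74039.
mu = 1/(1+127.74039) = 0.0078

0.0078


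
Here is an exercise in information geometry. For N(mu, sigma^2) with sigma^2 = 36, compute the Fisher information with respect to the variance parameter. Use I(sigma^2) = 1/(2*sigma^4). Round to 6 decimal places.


Fisher information for variance: I(sigma^2) = 1/(2*sigma^4).
sigma^2 = 36, so sigma^4 = 1296.
I = 1/(2*1296) = 1/2592 = 0.000386

0.000386


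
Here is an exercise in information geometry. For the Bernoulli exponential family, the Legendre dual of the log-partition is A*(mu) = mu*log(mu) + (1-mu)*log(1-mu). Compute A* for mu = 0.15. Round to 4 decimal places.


Legendre transform for Bernoulli:
A*(mu) = mu*log(mu) + (1-mu)*log(1-mu).
mu = 0.15, 1-mu = 0.85.
mu*log(mu) = 0.15*log(0.15) = -0.284568.
(1-mu)*log(1-mu) = 0.85*log(0.85) = -0.138141.
A* = -0.284568 + -0.138141 = -0.4227

-0.4227


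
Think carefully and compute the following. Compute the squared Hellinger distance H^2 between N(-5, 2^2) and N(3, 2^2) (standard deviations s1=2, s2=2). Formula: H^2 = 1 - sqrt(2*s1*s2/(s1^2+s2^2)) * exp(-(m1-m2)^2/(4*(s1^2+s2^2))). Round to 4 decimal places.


Squared Hellinger distance for Gaussians:
H^2 = 1 - sqrt(2*s1*s2/(s1^2+s2^2)) * exp(-(m1-m2)^2/(4*(s1^2+s2^2))).
s1^2 = 4, s2^2 = 4, s1^2+s2^2 = 8.
sqrt(2*2*2/(8)) = 1.0.
(m1-m2)^2 = (-8)^2 = 64.
exp(-64/(4*8)) = exp(-2.0) = 0.135335.
H^2 = 1 - 1.0*0.135335 = 0.8647

0.8647


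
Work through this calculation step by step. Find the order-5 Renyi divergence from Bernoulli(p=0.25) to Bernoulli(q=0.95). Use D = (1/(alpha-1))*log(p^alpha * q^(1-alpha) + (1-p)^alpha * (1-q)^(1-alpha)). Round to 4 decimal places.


Renyi divergence of order alpha between Bernoulli distributions:
D = (1/(alpha-1))*log(p^alpha * q^(1-alpha) + (1-p)^alpha * (1-q)^(1-alpha)).
alpha = 5, p = 0.25, q = 0.95.
p^alpha * q^(1-alpha) = 0.25^5 * 0.95^-4 = 0.001199.
(1-p)^alpha * (1-q)^(1-alpha) = 0.75^5 * 0.05^-4 = 37968.75.
sum = 0.001199 + 37968.75 = 37968.751199.
D = (1/4)*log(37968.751199) = 2.6361

2.6361


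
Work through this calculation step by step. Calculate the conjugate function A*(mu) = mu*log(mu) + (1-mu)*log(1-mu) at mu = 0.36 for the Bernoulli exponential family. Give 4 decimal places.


Legendre transform for Bernoulli:
A*(mu) = mu*log(mu) + (1-mu)*log(1-mu).
mu = 0.36, 1-mu = 0.64.
mu*log(mu) = 0.36*log(0.36) = -0.367794.
(1-mu)*log(1-mu) = 0.64*log(0.64) = -0.285624.
A* = -0.367794 + -0.285624 = -0.6534

-0.6534


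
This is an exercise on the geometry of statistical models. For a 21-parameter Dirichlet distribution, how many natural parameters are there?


Exponential family dimension calculation:
Dirichlet with 21 components has 21 natural parameters.

21


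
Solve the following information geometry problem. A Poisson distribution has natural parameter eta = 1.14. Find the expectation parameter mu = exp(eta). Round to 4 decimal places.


Expectation parameter for Poisson exponential family:
mu = exp(eta).
eta = 1.14.
mu = exp(1.14) = 3.1268

3.1268


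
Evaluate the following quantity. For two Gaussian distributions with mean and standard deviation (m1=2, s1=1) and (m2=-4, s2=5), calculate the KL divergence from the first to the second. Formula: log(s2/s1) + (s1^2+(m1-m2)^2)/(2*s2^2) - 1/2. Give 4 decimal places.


KL divergence between normal distributions:
KL = log(s2/s1) + (s1^2 + (m1-m2)^2)/(2*s2^2) - 1/2.
log(5/1) = 1.609438.
(1^2 + (2--4)^2)/(2*5^2) = (1 + 36)/50 = 0.74.
KL = 1.609438 + 0.74 - 0.5 = 1.8494

1.8494


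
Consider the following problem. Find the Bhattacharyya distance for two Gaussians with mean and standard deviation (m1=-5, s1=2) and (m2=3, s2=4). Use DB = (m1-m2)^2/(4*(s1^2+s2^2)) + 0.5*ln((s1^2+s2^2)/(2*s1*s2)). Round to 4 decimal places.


Bhattacharyya distance between two Gaussians:
DB = (m1-m2)^2/(4*(s1^2+s2^2)) + (1/2)*ln((s1^2+s2^2)/(2*s1*s2)).
(m1-m2)^2 = (-8)^2 = 64.
s1^2+s2^2 = 4 + 16 = 20.
term1 = 64/80 = 0.8.
term2 = 0.5*ln(20/16.0) = 0.111572.
DB = 0.8 + 0.111572 = 0.9116

0.9116


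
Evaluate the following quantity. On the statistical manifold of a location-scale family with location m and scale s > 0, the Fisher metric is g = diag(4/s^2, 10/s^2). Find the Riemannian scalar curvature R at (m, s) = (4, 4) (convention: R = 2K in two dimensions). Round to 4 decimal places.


The metric has the form g = (A dm^2 + B ds^2)/s^2 with A = 4, B = 10.
Substitute u = sqrt(A/B)*m: g = B*(du^2 + ds^2)/s^2, i.e. B times the
Poincare upper half-plane metric, which has constant Gaussian curvature -1.
Scaling a 2D metric by a constant c divides the Gaussian curvature by c,
so K = -1/B = -1/(10) = -0.1000 everywhere (the point (m, s) = (4, 4) is irrelevant:
the curvature is constant).
Scalar curvature in dimension 2: R = 2K = -2/(10) = -0.2000.

-0.2000


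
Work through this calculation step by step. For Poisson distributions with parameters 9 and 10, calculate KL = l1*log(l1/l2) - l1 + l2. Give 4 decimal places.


KL divergence for Poisson:
KL = l1*log(l1/l2) - l1 + l2.
l1 = 9, l2 = 10.
log(9/10) = -0.105361.
l1*log(l1/l2) = 9 * -0.105361 = -0.948245.
KL = -0.948245 - 9 + 10 = 0.0518

0.0518


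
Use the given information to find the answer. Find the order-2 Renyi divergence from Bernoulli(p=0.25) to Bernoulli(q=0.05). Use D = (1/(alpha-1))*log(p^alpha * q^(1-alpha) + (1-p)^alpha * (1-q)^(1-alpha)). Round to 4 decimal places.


Renyi divergence of order alpha between Bernoulli distributions:
D = (1/(alpha-1))*log(p^alpha * q^(1-alpha) + (1-p)^alpha * (1-q)^(1-alpha)).
alpha = 2, p = 0.25, q = 0.05.
p^alpha * q^(1-alpha) = 0.25^2 * 0.05^-1 = 1.25.
(1-p)^alpha * (1-q)^(1-alpha) = 0.75^2 * 0.95^-1 = 0.592105.
sum = 1.25 + 0.592105 = 1.842105.
D = (1/1)*log(1.842105) = 0.6109

0.6109


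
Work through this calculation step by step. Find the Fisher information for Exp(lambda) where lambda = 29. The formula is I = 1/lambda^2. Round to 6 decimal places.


Fisher information for exponential: I(lambda) = 1/lambda^2.
lambda = 29, lambda^2 = 841.
I = 1/841 = 0.001189

0.001189


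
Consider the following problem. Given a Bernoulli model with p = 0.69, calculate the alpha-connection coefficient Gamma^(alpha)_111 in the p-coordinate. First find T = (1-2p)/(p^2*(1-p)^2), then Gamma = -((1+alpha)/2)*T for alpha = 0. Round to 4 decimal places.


Skewness (Amari-Chentsov) tensor: T = (1-2p)/(p^2*(1-p)^2).
p = 0.69, 1-2p = -0.38, p^2 = 0.4761, (1-p)^2 = 0.0961.
T = -0.38/(0.4761 * 0.0961) = -8.305428.
In the p-coordinate, Gamma^(alpha) = Gamma^(0) - (alpha/2)*T with Gamma^(0) = (1/2)*g'(p) = -T/2,
so Gamma^(alpha) = -((1+alpha)/2)*T.
alpha = 0, -(1+alpha)/2 = -0.5.
Gamma = -0.5 * -8.305428 = 4.1527

4.1527


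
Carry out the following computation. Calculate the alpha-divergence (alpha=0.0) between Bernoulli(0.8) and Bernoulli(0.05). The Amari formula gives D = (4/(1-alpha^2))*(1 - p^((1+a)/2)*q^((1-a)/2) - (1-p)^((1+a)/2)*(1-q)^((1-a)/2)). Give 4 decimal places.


Amari alpha-divergence:
D = (4/(1-alpha^2))*(1 - p^((1+a)/2)*q^((1-a)/2) - (1-p)^((1+a)/2)*(1-q)^((1-a)/2)).
alpha = 0.0, p = 0.8, q = 0.05.
e1 = (1+alpha)/2 = 0.5, e2 = (1-alpha)/2 = 0.5.
t1 = p^e1 * q^e2 = 0.8^0.5 * 0.05^0.5 = 0.2.
t2 = (1-p)^e1 * (1-q)^e2 = 0.2^0.5 * 0.95^0.5 = 0.43589.
4/(1-alpha^2) = 4.0.
D = 4.0*(1 - 0.2 - 0.43589) = 1.4564

1.4564


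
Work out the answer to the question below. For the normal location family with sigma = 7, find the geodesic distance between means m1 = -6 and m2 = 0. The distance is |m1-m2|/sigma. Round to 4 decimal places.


On the fixed-variance normal subfamily, geodesic distance = |m1-m2|/sigma.
|-6 - 0| = 6.
sigma = 7.
d = 6/7 = 0.8571

0.8571


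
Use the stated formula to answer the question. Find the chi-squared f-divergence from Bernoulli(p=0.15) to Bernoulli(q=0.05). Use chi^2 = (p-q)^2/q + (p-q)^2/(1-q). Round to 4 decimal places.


Chi-squared divergence between Bernoulli distributions:
chi^2 = (p-q)^2/q + (p-q)^2/(1-q).
p = 0.15, q = 0.05, p-q = 0.1.
(p-q)^2 = 0.01.
term1 = 0.01/0.05 = 0.2.
term2 = 0.01/0.95 = 0.010526.
chi^2 = 0.2 + 0.010526 = 0.2105

0.2105


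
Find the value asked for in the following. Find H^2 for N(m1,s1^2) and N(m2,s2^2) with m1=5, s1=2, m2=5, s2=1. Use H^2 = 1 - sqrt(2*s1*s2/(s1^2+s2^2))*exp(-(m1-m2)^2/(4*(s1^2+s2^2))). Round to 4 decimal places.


Squared Hellinger distance for Gaussians:
H^2 = 1 - sqrt(2*s1*s2/(s1^2+s2^2)) * exp(-(m1-m2)^2/(4*(s1^2+s2^2))).
s1^2 = 4, s2^2 = 1, s1^2+s2^2 = 5.
sqrt(2*2*1/(5)) = 0.894427.
(m1-m2)^2 = (0)^2 = 0.
exp(-0/(4*5)) = exp(0.0) = 1.0.
H^2 = 1 - 0.894427*1.0 = 0.1056

0.1056


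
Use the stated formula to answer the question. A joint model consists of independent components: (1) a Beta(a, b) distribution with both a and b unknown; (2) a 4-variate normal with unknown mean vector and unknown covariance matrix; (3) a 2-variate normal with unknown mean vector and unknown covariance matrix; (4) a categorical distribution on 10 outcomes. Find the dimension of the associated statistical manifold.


The dimension of a statistical manifold equals the number of free
(independent) real parameters of the model. For a product of independent
blocks the parameter counts add.
- Beta (a, b): 2.
- 4-variate normal: 4 (mean) + 4*5/2 = 10 (symmetric covariance) = 14.
- 2-variate normal: 2 (mean) + 2*3/2 = 3 (symmetric covariance) = 5.
- categorical on 10 outcomes (probabilities sum to 1): 10-1 = 9.
Total = 2 + 14 + 5 + 9 = 30.
Dimension = 30

30


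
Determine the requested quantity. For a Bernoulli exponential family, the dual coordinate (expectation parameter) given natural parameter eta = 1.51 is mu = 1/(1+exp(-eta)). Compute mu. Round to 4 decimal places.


Dual coordinate (expectation parameter) for Bernoulli:
mu = 1/(1+exp(-eta)).
eta = 1.51.
exp(-eta) = exp(-1.51) = 0.22091.
mu = 1/(1+0.22091) = 0.8191

0.8191


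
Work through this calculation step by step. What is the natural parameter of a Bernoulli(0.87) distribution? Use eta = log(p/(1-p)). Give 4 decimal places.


Natural parameter for Bernoulli: eta = log(p/(1-p)).
p = 0.87, 1-p = 0.13.
p/(1-p) = 6.692308.
eta = log(6.692308) = 1.9010

1.9010


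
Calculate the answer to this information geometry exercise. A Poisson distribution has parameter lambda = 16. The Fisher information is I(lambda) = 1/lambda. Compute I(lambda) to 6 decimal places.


Fisher information for Poisson: I(lambda) = 1/lambda.
lambda = 16.
I(lambda) = 1/16 = 0.062500

0.062500


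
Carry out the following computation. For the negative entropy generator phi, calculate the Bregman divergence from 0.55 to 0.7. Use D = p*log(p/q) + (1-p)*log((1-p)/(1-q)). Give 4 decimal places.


Bregman divergence with negative entropy generator:
D = p*log(p/q) + (1-p)*log((1-p)/(1-q)).
p = 0.55, q = 0.7.
p*log(p/q) = 0.55*log(0.55/0.7) = -0.132639.
(1-p)*log((1-p)/(1-q)) = 0.45*log(0.45/0.3) = 0.182459.
D = -0.132639 + 0.182459 = 0.0498

0.0498


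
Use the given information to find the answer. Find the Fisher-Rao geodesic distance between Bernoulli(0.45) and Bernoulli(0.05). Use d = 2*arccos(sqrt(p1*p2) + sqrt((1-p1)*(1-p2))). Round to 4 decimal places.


Geodesic distance on Bernoulli manifold:
d(p1,p2) = 2*arccos(sqrt(p1*p2) + sqrt((1-p1)*(1-p2))).
sqrt(p1*p2) = sqrt(0.45*0.05) = 0.15.
sqrt((1-p1)*(1-p2)) = sqrt(0.55*0.95) = 0.722842.
arg = 0.15 + 0.722842 = 0.872842.
d = 2*arccos(0.872842) = 1.0196

1.0196


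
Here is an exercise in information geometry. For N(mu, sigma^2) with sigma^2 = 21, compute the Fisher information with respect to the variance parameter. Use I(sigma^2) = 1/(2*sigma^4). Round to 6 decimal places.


Fisher information for variance: I(sigma^2) = 1/(2*sigma^4).
sigma^2 = 21, so sigma^4 = 441.
I = 1/(2*441) = 1/882 = 0.001134

0.001134


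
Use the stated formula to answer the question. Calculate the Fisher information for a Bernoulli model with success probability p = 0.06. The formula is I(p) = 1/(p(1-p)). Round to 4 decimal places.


For Bernoulli(p), Fisher information is I(p) = 1/(p*(1-p)).
p = 0.06, 1-p = 0.94.
p*(1-p) = 0.0564.
I(p) = 1/0.0564 = 17.7305

17.7305


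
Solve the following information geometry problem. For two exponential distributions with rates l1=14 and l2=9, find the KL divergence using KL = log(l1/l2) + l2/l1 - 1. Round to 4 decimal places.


KL divergence for exponential family:
KL = log(l1/l2) + l2/l1 - 1.
log(14/9) = 0.441833.
9/14 = 0.642857.
KL = 0.441833 + 0.642857 - 1 = 0.0847

0.0847


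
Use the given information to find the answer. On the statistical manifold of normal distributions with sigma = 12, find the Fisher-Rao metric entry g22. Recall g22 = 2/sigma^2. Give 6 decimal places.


For the 2-parameter normal family, the Fisher metric has:
  g11 = 1/sigma^2, g22 = 2/sigma^2.
sigma = 12, sigma^2 = 144.
g22 = 0.013889

0.013889


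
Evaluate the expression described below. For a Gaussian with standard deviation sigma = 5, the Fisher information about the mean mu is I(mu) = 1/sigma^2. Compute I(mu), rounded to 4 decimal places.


The Fisher information for the mean of a normal distribution is I(mu) = 1/sigma^2.
sigma = 5, so sigma^2 = 25.
I(mu) = 1/25 = 0.0400

0.0400


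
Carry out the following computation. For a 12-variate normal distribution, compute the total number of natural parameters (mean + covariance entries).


Exponential family dimension calculation:
For 12-dim MVN: mean has 12 params, covariance has 12*13/2 = 78 unique entries.
Total dim = 12 + 78 = 90.

90


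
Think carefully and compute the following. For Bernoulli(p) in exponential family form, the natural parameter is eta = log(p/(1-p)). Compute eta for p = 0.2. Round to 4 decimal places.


Natural parameter for Bernoulli: eta = log(p/(1-p)).
p = 0.2, 1-p = 0.8.
p/(1-p) = 0.25.
eta = log(0.25) = -1.3863

-1.3863


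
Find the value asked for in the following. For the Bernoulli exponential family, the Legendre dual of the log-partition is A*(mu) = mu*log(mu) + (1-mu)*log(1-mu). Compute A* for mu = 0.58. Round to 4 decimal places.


Legendre transform for Bernoulli:
A*(mu) = mu*log(mu) + (1-mu)*log(1-mu).
mu = 0.58, 1-mu = 0.42.
mu*log(mu) = 0.58*log(0.58) = -0.315942.
(1-mu)*log(1-mu) = 0.42*log(0.42) = -0.36435.
A* = -0.315942 + -0.36435 = -0.6803

-0.6803


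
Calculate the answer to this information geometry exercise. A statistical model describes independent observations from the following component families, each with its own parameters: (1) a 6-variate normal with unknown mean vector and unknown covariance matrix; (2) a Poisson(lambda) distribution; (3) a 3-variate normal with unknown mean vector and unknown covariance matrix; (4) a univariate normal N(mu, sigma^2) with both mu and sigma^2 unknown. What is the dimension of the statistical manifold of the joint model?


The dimension of a statistical manifold equals the number of free
(independent) real parameters of the model. For a product of independent
blocks the parameter counts add.
- 6-variate normal: 6 (mean) + 6*7/2 = 21 (symmetric covariance) = 27.
- Poisson (lambda): 1.
- 3-variate normal: 3 (mean) + 3*4/2 = 6 (symmetric covariance) = 9.
- normal (mu, sigma^2): 2.
Total = 27 + 1 + 9 + 2 = 39.
Dimension = 39

39


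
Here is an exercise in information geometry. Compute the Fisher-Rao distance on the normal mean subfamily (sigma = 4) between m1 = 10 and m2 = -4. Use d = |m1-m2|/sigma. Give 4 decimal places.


On the fixed-variance normal subfamily, geodesic distance = |m1-m2|/sigma.
|10 - -4| = 14.
sigma = 4.
d = 14/4 = 3.5000

3.5000


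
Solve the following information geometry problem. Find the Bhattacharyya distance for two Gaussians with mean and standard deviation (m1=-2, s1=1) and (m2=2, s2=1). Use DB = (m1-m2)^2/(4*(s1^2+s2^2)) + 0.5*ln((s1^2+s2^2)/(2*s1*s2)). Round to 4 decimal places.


Bhattacharyya distance between two Gaussians:
DB = (m1-m2)^2/(4*(s1^2+s2^2)) + (1/2)*ln((s1^2+s2^2)/(2*s1*s2)).
(m1-m2)^2 = (-4)^2 = 16.
s1^2+s2^2 = 1 + 1 = 2.
term1 = 16/8 = 2.0.
term2 = 0.5*ln(2/2.0) = 0.0.
DB = 2.0 + 0.0 = 2.0000

2.0000


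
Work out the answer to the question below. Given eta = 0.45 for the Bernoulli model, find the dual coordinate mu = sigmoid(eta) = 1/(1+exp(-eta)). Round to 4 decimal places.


Dual coordinate (expectation parameter) for Bernoulli:
mu = 1/(1+exp(-eta)).
eta = 0.45.
exp(-eta) = exp(-0.45) = 0.637628.
mu = 1/(1+0.637628) = 0.6106

0.6106


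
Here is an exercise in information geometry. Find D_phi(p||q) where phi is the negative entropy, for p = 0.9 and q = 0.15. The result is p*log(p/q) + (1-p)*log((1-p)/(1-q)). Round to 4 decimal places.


Bregman divergence with negative entropy generator:
D = p*log(p/q) + (1-p)*log((1-p)/(1-q)).
p = 0.9, q = 0.15.
p*log(p/q) = 0.9*log(0.9/0.15) = 1.612584.
(1-p)*log((1-p)/(1-q)) = 0.1*log(0.1/0.85) = -0.214007.
D = 1.612584 + -0.214007 = 1.3986

1.3986


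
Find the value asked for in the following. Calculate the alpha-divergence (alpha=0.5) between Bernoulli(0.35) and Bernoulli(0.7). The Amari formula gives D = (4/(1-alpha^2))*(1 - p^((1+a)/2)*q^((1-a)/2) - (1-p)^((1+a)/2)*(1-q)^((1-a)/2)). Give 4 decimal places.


Amari alpha-divergence:
D = (4/(1-alpha^2))*(1 - p^((1+a)/2)*q^((1-a)/2) - (1-p)^((1+a)/2)*(1-q)^((1-a)/2)).
alpha = 0.5, p = 0.35, q = 0.7.
e1 = (1+alpha)/2 = 0.75, e2 = (1-alpha)/2 = 0.25.
t1 = p^e1 * q^e2 = 0.35^0.75 * 0.7^0.25 = 0.416222.
t2 = (1-p)^e1 * (1-q)^e2 = 0.65^0.75 * 0.3^0.25 = 0.535754.
4/(1-alpha^2) = 5.333333.
D = 5.333333*(1 - 0.416222 - 0.535754) = 0.2561

0.2561


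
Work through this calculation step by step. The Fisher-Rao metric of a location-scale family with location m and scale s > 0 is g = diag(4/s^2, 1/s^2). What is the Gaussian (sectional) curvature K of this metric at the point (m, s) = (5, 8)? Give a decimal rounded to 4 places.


The metric has the form g = (A dm^2 + B ds^2)/s^2 with A = 4, B = 1.
Substitute u = sqrt(A/B)*m: g = B*(du^2 + ds^2)/s^2, i.e. B times the
Poincare upper half-plane metric, which has constant Gaussian curvature -1.
Scaling a 2D metric by a constant c divides the Gaussian curvature by c,
so K = -1/B = -1/(1) = -1.0000 everywhere (the point (m, s) = (5, 8) is irrelevant:
the curvature is constant).
The requested Gaussian curvature is K = -1.0000.

-1.0000


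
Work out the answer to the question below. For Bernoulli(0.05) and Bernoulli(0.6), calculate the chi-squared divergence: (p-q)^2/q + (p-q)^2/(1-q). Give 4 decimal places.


Chi-squared divergence between Bernoulli distributions:
chi^2 = (p-q)^2/q + (p-q)^2/(1-q).
p = 0.05, q = 0.6, p-q = -0.55.
(p-q)^2 = 0.3025.
term1 = 0.3025/0.6 = 0.504167.
term2 = 0.3025/0.4 = 0.75625.
chi^2 = 0.504167 + 0.75625 = 1.2604

1.2604


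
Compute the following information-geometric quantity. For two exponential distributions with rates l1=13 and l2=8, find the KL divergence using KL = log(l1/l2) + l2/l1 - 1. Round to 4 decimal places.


KL divergence for exponential family:
KL = log(l1/l2) + l2/l1 - 1.
log(13/8) = 0.485508.
8/13 = 0.615385.
KL = 0.485508 + 0.615385 - 1 = 0.1009

0.1009


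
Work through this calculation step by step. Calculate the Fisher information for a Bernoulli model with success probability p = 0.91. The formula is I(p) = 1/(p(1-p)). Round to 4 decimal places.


For Bernoulli(p), Fisher information is I(p) = 1/(p*(1-p)).
p = 0.91, 1-p = 0.09.
p*(1-p) = 0.0819.
I(p) = 1/0.0819 = 12.2100

12.2100


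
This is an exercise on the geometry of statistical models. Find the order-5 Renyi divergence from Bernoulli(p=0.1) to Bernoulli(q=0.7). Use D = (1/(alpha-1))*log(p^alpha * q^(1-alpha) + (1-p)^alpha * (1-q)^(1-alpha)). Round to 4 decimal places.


Renyi divergence of order alpha between Bernoulli distributions:
D = (1/(alpha-1))*log(p^alpha * q^(1-alpha) + (1-p)^alpha * (1-q)^(1-alpha)).
alpha = 5, p = 0.1, q = 0.7.
p^alpha * q^(1-alpha) = 0.1^5 * 0.7^-4 = 4.2e-05.
(1-p)^alpha * (1-q)^(1-alpha) = 0.9^5 * 0.3^-4 = 72.9.
sum = 4.2e-05 + 72.9 = 72.900042.
D = (1/4)*log(72.900042) = 1.0723

1.0723


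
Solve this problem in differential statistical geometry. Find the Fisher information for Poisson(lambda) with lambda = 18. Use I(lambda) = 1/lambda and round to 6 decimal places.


Fisher information for Poisson: I(lambda) = 1/lambda.
lambda = 18.
I(lambda) = 1/18 = 0.055556

0.055556
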